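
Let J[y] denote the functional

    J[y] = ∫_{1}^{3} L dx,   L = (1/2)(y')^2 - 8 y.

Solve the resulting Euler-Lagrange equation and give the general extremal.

The Lagrangian is L = (1/2)(y')^2 - 8 y.
∂L/∂y = -8.
∂L/∂y' = y'.
The Euler-Lagrange equation d/dx(∂L/∂y') − ∂L/∂y = 0 becomes:
    y'' + 8 = 0
General solution: y(x) = -4 x^2 + A x + B, where A and B are arbitrary constants fixed by the endpoint conditions.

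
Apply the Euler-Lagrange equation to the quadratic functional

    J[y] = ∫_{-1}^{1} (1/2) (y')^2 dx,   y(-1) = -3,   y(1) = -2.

The Lagrangian is L = (1/2) (y')^2.
Compute ∂L/∂y = 0, ∂L/∂y' = y'.
The Euler-Lagrange equation d/dx(∂L/∂y') − ∂L/∂y = 0 reduces to
    y'' = 0.
Its general solution is
    y(x) = A x + B,
with A, B fixed by the endpoint conditions.
Applying the endpoint conditions y(-1) = -3 and y(1) = -2: solve A·-1 + B = -3 and A·1 + B = -2. Subtracting gives A(1 − -1) = -2 − -3, so A = 1/2, and B = -3 − A·-1 = -5/2. Therefore
    y(x) = (1/2) x - 5/2.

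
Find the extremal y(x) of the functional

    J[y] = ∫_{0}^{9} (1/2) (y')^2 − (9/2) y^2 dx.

The Lagrangian is L = (1/2) (y')^2 − (9/2) y^2.
Compute ∂L/∂y = -9y, ∂L/∂y' = y'.
The Euler-Lagrange equation d/dx(∂L/∂y') − ∂L/∂y = 0 reduces to
    y'' + 9 y = 0.
Its general solution is
    y(x) = A sin(3x) + B cos(3x),
with A, B fixed by the endpoint conditions.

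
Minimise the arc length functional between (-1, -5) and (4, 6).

Arc-length functional: J[y] = ∫ sqrt(1 + (y')^2) dx.
Lagrangian L = sqrt(1 + (y')^2) has no explicit y dependence, so ∂L/∂y = 0 and the Euler-Lagrange equation gives
    d/dx( y' / sqrt(1 + (y')^2) ) = 0  ⇒  y' / sqrt(1 + (y')^2) = const.
Hence y' is constant, so y(x) is affine.
Fitting the endpoints (-1, -5) and (4, 6):
    slope m = (6 − (-5)) / (4 − (-1)) = 11/5,
    intercept c = (-5) − m·(-1) = -14/5.
Extremal: y(x) = (11/5) x - 14/5.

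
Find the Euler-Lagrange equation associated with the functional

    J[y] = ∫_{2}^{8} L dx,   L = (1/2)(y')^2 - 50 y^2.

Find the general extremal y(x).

The Lagrangian is L = (1/2)(y')^2 - 50 y^2.
∂L/∂y = -100y.
∂L/∂y' = y'.
The Euler-Lagrange equation d/dx(∂L/∂y') − ∂L/∂y = 0 becomes:
    y'' + 100 y = 0
General solution: y(x) = A sin(10x) + B cos(10x), where A and B are arbitrary constants fixed by the endpoint conditions.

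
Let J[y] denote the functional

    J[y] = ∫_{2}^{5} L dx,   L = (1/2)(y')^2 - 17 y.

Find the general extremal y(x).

The Lagrangian is L = (1/2)(y')^2 - 17 y.
∂L/∂y = -17.
∂L/∂y' = y'.
The Euler-Lagrange equation d/dx(∂L/∂y') − ∂L/∂y = 0 becomes:
    y'' + 17 = 0
General solution: y(x) = -(17/2) x^2 + A x + B, where A and B are arbitrary constants fixed by the endpoint conditions.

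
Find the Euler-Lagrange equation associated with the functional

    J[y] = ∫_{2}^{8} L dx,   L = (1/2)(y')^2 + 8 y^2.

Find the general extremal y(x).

The Lagrangian is L = (1/2)(y')^2 + 8 y^2.
∂L/∂y = 16y.
∂L/∂y' = y'.
The Euler-Lagrange equation d/dx(∂L/∂y') − ∂L/∂y = 0 becomes:
    y'' - 16 y = 0
General solution: y(x) = A e^(4x) + B e^(-4x), where A and B are arbitrary constants fixed by the endpoint conditions.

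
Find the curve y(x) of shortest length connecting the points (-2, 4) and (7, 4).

Arc-length functional: J[y] = ∫ sqrt(1 + (y')^2) dx.
Lagrangian L = sqrt(1 + (y')^2) has no explicit y dependence, so ∂L/∂y = 0 and the Euler-Lagrange equation gives
    d/dx( y' / sqrt(1 + (y')^2) ) = 0  ⇒  y' / sqrt(1 + (y')^2) = const.
Hence y' is constant, so y(x) is affine.
Fitting the endpoints (-2, 4) and (7, 4):
    slope m = (4 − 4) / (7 − (-2)) = 0,
    intercept c = 4 − m·(-2) = 4.
Extremal: y(x) = 4.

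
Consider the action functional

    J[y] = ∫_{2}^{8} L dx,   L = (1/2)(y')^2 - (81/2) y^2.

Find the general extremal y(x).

The Lagrangian is L = (1/2)(y')^2 - (81/2) y^2.
∂L/∂y = -81y.
∂L/∂y' = y'.
The Euler-Lagrange equation d/dx(∂L/∂y') − ∂L/∂y = 0 becomes:
    y'' + 81 y = 0
General solution: y(x) = A sin(9x) + B cos(9x), where A and B are arbitrary constants fixed by the endpoint conditions.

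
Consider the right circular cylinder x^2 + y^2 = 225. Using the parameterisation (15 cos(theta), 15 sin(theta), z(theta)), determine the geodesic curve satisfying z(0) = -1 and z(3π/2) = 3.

Parameterise the cylinder of radius R = 15 as
    r(θ) = (15 cos θ, 15 sin θ, z(θ)).
The arc-length element is
    ds = sqrt(225 + (dz/dθ)^2) dθ,
so the Lagrangian is L = sqrt(225 + z'^2).
L depends on z' only, not on z or θ, so ∂L/∂z = 0 and
    ∂L/∂z' = z' / sqrt(225 + z'^2).
The Euler-Lagrange equation gives
    d/dθ( z' / sqrt(225 + z'^2) ) = 0,
so z' is constant. Integrating once:
    z(θ) = a θ + b,
a helix on the cylinder (a straight line when the cylinder is unrolled). The constants a, b are determined by the endpoint conditions.
With endpoint conditions z(0) = -1 and z(3π/2) = 3: from z(0) = b we get b = -1, and a·3π/2 + -1 = 3 gives a = 8/(3π), so
    z(θ) = (8/(3π)) θ − 1.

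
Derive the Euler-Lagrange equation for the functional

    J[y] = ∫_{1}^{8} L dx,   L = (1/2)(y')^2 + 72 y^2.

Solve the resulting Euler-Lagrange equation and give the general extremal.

The Lagrangian is L = (1/2)(y')^2 + 72 y^2.
∂L/∂y = 144y.
∂L/∂y' = y'.
The Euler-Lagrange equation d/dx(∂L/∂y') − ∂L/∂y = 0 becomes:
    y'' - 144 y = 0
General solution: y(x) = A e^(12x) + B e^(-12x), where A and B are arbitrary constants fixed by the endpoint conditions.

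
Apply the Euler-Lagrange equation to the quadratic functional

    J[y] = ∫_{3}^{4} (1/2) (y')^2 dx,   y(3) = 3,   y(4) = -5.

The Lagrangian is L = (1/2) (y')^2.
Compute ∂L/∂y = 0, ∂L/∂y' = y'.
The Euler-Lagrange equation d/dx(∂L/∂y') − ∂L/∂y = 0 reduces to
    y'' = 0.
Its general solution is
    y(x) = A x + B,
with A, B fixed by the endpoint conditions.
Applying the endpoint conditions y(3) = 3 and y(4) = -5: solve A·3 + B = 3 and A·4 + B = -5. Subtracting gives A(4 − 3) = -5 − 3, so A = -8, and B = 3 − A·3 = 27. Therefore
    y(x) = -8 x + 27.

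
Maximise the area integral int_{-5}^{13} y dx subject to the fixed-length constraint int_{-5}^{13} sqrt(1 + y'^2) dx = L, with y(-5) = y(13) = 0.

Set up the augmented Lagrangian using a multiplier λ for the length constraint:
    F(y, y') = y − λ sqrt(1 + y'^2).
F has no explicit x dependence, so the Beltrami identity yields a first integral
    F − y' ∂F/∂y' = C.
Compute ∂F/∂y' = −λ y' / sqrt(1 + y'^2). Then
    y − λ sqrt(1 + y'^2) + λ y'^2 / sqrt(1 + y'^2) = C
    ⇒  y − λ / sqrt(1 + y'^2) = C.
Solving for y' and integrating gives
    (x − a)^2 + (y − b)^2 = λ^2,
a circular arc of radius λ. The constants a, b are determined by the endpoint conditions y(-5) = y(13) = 0, and λ is fixed implicitly by the length constraint
    ∫_{-5}^{13} sqrt(1 + y'^2) dx = L.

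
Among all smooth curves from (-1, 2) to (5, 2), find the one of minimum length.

Arc-length functional: J[y] = ∫ sqrt(1 + (y')^2) dx.
Lagrangian L = sqrt(1 + (y')^2) has no explicit y dependence, so ∂L/∂y = 0 and the Euler-Lagrange equation gives
    d/dx( y' / sqrt(1 + (y')^2) ) = 0  ⇒  y' / sqrt(1 + (y')^2) = const.
Hence y' is constant, so y(x) is affine.
Fitting the endpoints (-1, 2) and (5, 2):
    slope m = (2 − 2) / (5 − (-1)) = 0,
    intercept c = 2 − m·(-1) = 2.
Extremal: y(x) = 2.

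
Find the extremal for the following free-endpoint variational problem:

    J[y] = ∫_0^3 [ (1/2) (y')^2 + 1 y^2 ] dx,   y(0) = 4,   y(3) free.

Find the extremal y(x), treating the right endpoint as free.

The Lagrangian L = (1/2) (y')^2 + 1 y^2 gives
    ∂L/∂y = 2 y,   ∂L/∂y' = y'.
Euler-Lagrange: y'' − 2 y = 0.
With k = sqrt(2), the general solution is
    y(x) = A cosh(sqrt(2) x) + B sinh(sqrt(2) x).
Fixed left endpoint y(0) = 4 ⇒ A = 4.
The right endpoint x = 3 is free, so the natural (transversality) condition is ∂L/∂y' |_{x=3} = 0, i.e. y'(3) = 0.
Compute y'(x) = A k sinh(k x) + B k cosh(k x), so
    y'(3) = A k sinh(k·3) + B k cosh(k·3) = 0
    ⇒ B = −A tanh(k·3) = − 4 tanh(sqrt(2)·3).
Therefore the extremal is
    y(x) = 4 cosh(sqrt(2) x) − 4 tanh(sqrt(2)·3) sinh(sqrt(2) x).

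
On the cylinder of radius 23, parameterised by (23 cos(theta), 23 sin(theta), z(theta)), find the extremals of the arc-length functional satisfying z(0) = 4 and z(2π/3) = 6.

Parameterise the cylinder of radius R = 23 as
    r(θ) = (23 cos θ, 23 sin θ, z(θ)).
The arc-length element is
    ds = sqrt(529 + (dz/dθ)^2) dθ,
so the Lagrangian is L = sqrt(529 + z'^2).
L depends on z' only, not on z or θ, so ∂L/∂z = 0 and
    ∂L/∂z' = z' / sqrt(529 + z'^2).
The Euler-Lagrange equation gives
    d/dθ( z' / sqrt(529 + z'^2) ) = 0,
so z' is constant. Integrating once:
    z(θ) = a θ + b,
a helix on the cylinder (a straight line when the cylinder is unrolled). The constants a, b are determined by the endpoint conditions.
With endpoint conditions z(0) = 4 and z(2π/3) = 6: from z(0) = b we get b = 4, and a·2π/3 + 4 = 6 gives a = 3/π, so
    z(θ) = (3/π) θ + 4.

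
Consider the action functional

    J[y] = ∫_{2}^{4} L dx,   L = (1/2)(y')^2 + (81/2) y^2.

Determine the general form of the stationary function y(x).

The Lagrangian is L = (1/2)(y')^2 + (81/2) y^2.
∂L/∂y = 81y.
∂L/∂y' = y'.
The Euler-Lagrange equation d/dx(∂L/∂y') − ∂L/∂y = 0 becomes:
    y'' - 81 y = 0
General solution: y(x) = A e^(9x) + B e^(-9x), where A and B are arbitrary constants fixed by the endpoint conditions.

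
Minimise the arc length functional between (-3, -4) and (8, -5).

Arc-length functional: J[y] = ∫ sqrt(1 + (y')^2) dx.
Lagrangian L = sqrt(1 + (y')^2) has no explicit y dependence, so ∂L/∂y = 0 and the Euler-Lagrange equation gives
    d/dx( y' / sqrt(1 + (y')^2) ) = 0  ⇒  y' / sqrt(1 + (y')^2) = const.
Hence y' is constant, so y(x) is affine.
Fitting the endpoints (-3, -4) and (8, -5):
    slope m = ((-5) − (-4)) / (8 − (-3)) = -1/11,
    intercept c = (-4) − m·(-3) = -47/11.
Extremal: y(x) = (-1/11) x - 47/11.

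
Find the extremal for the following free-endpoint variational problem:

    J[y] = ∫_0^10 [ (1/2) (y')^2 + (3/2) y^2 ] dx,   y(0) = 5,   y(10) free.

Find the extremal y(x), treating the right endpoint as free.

The Lagrangian L = (1/2) (y')^2 + (3/2) y^2 gives
    ∂L/∂y = 3 y,   ∂L/∂y' = y'.
Euler-Lagrange: y'' − 3 y = 0.
With k = sqrt(3), the general solution is
    y(x) = A cosh(sqrt(3) x) + B sinh(sqrt(3) x).
Fixed left endpoint y(0) = 5 ⇒ A = 5.
The right endpoint x = 10 is free, so the natural (transversality) condition is ∂L/∂y' |_{x=10} = 0, i.e. y'(10) = 0.
Compute y'(x) = A k sinh(k x) + B k cosh(k x), so
    y'(10) = A k sinh(k·10) + B k cosh(k·10) = 0
    ⇒ B = −A tanh(k·10) = − 5 tanh(sqrt(3)·10).
Therefore the extremal is
    y(x) = 5 cosh(sqrt(3) x) − 5 tanh(sqrt(3)·10) sinh(sqrt(3) x).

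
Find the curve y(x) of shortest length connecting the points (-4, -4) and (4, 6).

Arc-length functional: J[y] = ∫ sqrt(1 + (y')^2) dx.
Lagrangian L = sqrt(1 + (y')^2) has no explicit y dependence, so ∂L/∂y = 0 and the Euler-Lagrange equation gives
    d/dx( y' / sqrt(1 + (y')^2) ) = 0  ⇒  y' / sqrt(1 + (y')^2) = const.
Hence y' is constant, so y(x) is affine.
Fitting the endpoints (-4, -4) and (4, 6):
    slope m = (6 − (-4)) / (4 − (-4)) = 5/4,
    intercept c = (-4) − m·(-4) = 1.
Extremal: y(x) = (5/4) x + 1.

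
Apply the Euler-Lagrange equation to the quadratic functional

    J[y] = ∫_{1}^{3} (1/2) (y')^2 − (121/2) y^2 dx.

The Lagrangian is L = (1/2) (y')^2 − (121/2) y^2.
Compute ∂L/∂y = -121y, ∂L/∂y' = y'.
The Euler-Lagrange equation d/dx(∂L/∂y') − ∂L/∂y = 0 reduces to
    y'' + 121 y = 0.
Its general solution is
    y(x) = A sin(11x) + B cos(11x),
with A, B fixed by the endpoint conditions.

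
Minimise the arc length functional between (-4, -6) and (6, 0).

Arc-length functional: J[y] = ∫ sqrt(1 + (y')^2) dx.
Lagrangian L = sqrt(1 + (y')^2) has no explicit y dependence, so ∂L/∂y = 0 and the Euler-Lagrange equation gives
    d/dx( y' / sqrt(1 + (y')^2) ) = 0  ⇒  y' / sqrt(1 + (y')^2) = const.
Hence y' is constant, so y(x) is affine.
Fitting the endpoints (-4, -6) and (6, 0):
    slope m = (0 − (-6)) / (6 − (-4)) = 3/5,
    intercept c = (-6) − m·(-4) = -18/5.
Extremal: y(x) = (3/5) x - 18/5.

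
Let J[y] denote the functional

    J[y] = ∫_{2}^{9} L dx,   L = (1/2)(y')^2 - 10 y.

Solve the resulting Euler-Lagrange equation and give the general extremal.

The Lagrangian is L = (1/2)(y')^2 - 10 y.
∂L/∂y = -10.
∂L/∂y' = y'.
The Euler-Lagrange equation d/dx(∂L/∂y') − ∂L/∂y = 0 becomes:
    y'' + 10 = 0
General solution: y(x) = -5 x^2 + A x + B, where A and B are arbitrary constants fixed by the endpoint conditions.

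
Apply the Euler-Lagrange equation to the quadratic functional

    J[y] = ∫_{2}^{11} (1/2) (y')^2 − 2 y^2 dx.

The Lagrangian is L = (1/2) (y')^2 − 2 y^2.
Compute ∂L/∂y = -4y, ∂L/∂y' = y'.
The Euler-Lagrange equation d/dx(∂L/∂y') − ∂L/∂y = 0 reduces to
    y'' + 4 y = 0.
Its general solution is
    y(x) = A sin(2x) + B cos(2x),
with A, B fixed by the endpoint conditions.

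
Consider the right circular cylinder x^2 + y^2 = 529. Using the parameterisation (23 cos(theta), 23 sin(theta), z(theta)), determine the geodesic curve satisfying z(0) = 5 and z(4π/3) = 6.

Parameterise the cylinder of radius R = 23 as
    r(θ) = (23 cos θ, 23 sin θ, z(θ)).
The arc-length element is
    ds = sqrt(529 + (dz/dθ)^2) dθ,
so the Lagrangian is L = sqrt(529 + z'^2).
L depends on z' only, not on z or θ, so ∂L/∂z = 0 and
    ∂L/∂z' = z' / sqrt(529 + z'^2).
The Euler-Lagrange equation gives
    d/dθ( z' / sqrt(529 + z'^2) ) = 0,
so z' is constant. Integrating once:
    z(θ) = a θ + b,
a helix on the cylinder (a straight line when the cylinder is unrolled). The constants a, b are determined by the endpoint conditions.
With endpoint conditions z(0) = 5 and z(4π/3) = 6: from z(0) = b we get b = 5, and a·4π/3 + 5 = 6 gives a = 3/(4π), so
    z(θ) = (3/(4π)) θ + 5.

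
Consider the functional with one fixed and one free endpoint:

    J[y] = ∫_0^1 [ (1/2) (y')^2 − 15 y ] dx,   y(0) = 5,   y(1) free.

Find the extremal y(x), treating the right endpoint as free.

The Lagrangian L = (1/2) (y')^2 − 15 y gives
    ∂L/∂y = −15,   ∂L/∂y' = y'.
Euler-Lagrange: d/dx(y') − (−15) = 0, i.e. y'' + 15 = 0, so
    y(x) = −(15/2) x^2 + C1 x + C2.
Fixed left endpoint y(0) = 5 ⇒ C2 = 5.
The right endpoint x = 1 is free, so the natural (transversality) condition is ∂L/∂y' |_{x=1} = 0, i.e. y'(1) = 0.
Compute y'(x) = −15 x + C1, so y'(1) = −15 + C1 = 0 ⇒ C1 = 15.
Therefore the extremal is
    y(x) = −(15/2) x^2 + 15 x + 5.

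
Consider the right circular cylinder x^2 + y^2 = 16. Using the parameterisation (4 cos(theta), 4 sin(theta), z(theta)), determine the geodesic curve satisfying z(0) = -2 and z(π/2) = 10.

Parameterise the cylinder of radius R = 4 as
    r(θ) = (4 cos θ, 4 sin θ, z(θ)).
The arc-length element is
    ds = sqrt(16 + (dz/dθ)^2) dθ,
so the Lagrangian is L = sqrt(16 + z'^2).
L depends on z' only, not on z or θ, so ∂L/∂z = 0 and
    ∂L/∂z' = z' / sqrt(16 + z'^2).
The Euler-Lagrange equation gives
    d/dθ( z' / sqrt(16 + z'^2) ) = 0,
so z' is constant. Integrating once:
    z(θ) = a θ + b,
a helix on the cylinder (a straight line when the cylinder is unrolled). The constants a, b are determined by the endpoint conditions.
With endpoint conditions z(0) = -2 and z(π/2) = 10: from z(0) = b we get b = -2, and a·π/2 + -2 = 10 gives a = 24/π, so
    z(θ) = (24/π) θ − 2.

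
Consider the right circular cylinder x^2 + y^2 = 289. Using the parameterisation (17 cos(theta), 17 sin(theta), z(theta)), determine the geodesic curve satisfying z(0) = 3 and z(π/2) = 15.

Parameterise the cylinder of radius R = 17 as
    r(θ) = (17 cos θ, 17 sin θ, z(θ)).
The arc-length element is
    ds = sqrt(289 + (dz/dθ)^2) dθ,
so the Lagrangian is L = sqrt(289 + z'^2).
L depends on z' only, not on z or θ, so ∂L/∂z = 0 and
    ∂L/∂z' = z' / sqrt(289 + z'^2).
The Euler-Lagrange equation gives
    d/dθ( z' / sqrt(289 + z'^2) ) = 0,
so z' is constant. Integrating once:
    z(θ) = a θ + b,
a helix on the cylinder (a straight line when the cylinder is unrolled). The constants a, b are determined by the endpoint conditions.
With endpoint conditions z(0) = 3 and z(π/2) = 15: from z(0) = b we get b = 3, and a·π/2 + 3 = 15 gives a = 24/π, so
    z(θ) = (24/π) θ + 3.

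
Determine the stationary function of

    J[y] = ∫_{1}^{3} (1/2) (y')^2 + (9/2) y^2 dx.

The Lagrangian is L = (1/2) (y')^2 + (9/2) y^2.
Compute ∂L/∂y = 9y, ∂L/∂y' = y'.
The Euler-Lagrange equation d/dx(∂L/∂y') − ∂L/∂y = 0 reduces to
    y'' − 9 y = 0.
Its general solution is
    y(x) = A e^(3x) + B e^(−3x),
with A, B fixed by the endpoint conditions.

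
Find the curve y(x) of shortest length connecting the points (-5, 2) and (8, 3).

Arc-length functional: J[y] = ∫ sqrt(1 + (y')^2) dx.
Lagrangian L = sqrt(1 + (y')^2) has no explicit y dependence, so ∂L/∂y = 0 and the Euler-Lagrange equation gives
    d/dx( y' / sqrt(1 + (y')^2) ) = 0  ⇒  y' / sqrt(1 + (y')^2) = const.
Hence y' is constant, so y(x) is affine.
Fitting the endpoints (-5, 2) and (8, 3):
    slope m = (3 − 2) / (8 − (-5)) = 1/13,
    intercept c = 2 − m·(-5) = 31/13.
Extremal: y(x) = (1/13) x + 31/13.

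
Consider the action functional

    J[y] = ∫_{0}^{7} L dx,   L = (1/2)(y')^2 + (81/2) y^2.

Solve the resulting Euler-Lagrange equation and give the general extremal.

The Lagrangian is L = (1/2)(y')^2 + (81/2) y^2.
∂L/∂y = 81y.
∂L/∂y' = y'.
The Euler-Lagrange equation d/dx(∂L/∂y') − ∂L/∂y = 0 becomes:
    y'' - 81 y = 0
General solution: y(x) = A e^(9x) + B e^(-9x), where A and B are arbitrary constants fixed by the endpoint conditions.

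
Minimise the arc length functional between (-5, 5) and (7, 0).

Arc-length functional: J[y] = ∫ sqrt(1 + (y')^2) dx.
Lagrangian L = sqrt(1 + (y')^2) has no explicit y dependence, so ∂L/∂y = 0 and the Euler-Lagrange equation gives
    d/dx( y' / sqrt(1 + (y')^2) ) = 0  ⇒  y' / sqrt(1 + (y')^2) = const.
Hence y' is constant, so y(x) is affine.
Fitting the endpoints (-5, 5) and (7, 0):
    slope m = (0 − 5) / (7 − (-5)) = -5/12,
    intercept c = 5 − m·(-5) = 35/12.
Extremal: y(x) = (-5/12) x + 35/12.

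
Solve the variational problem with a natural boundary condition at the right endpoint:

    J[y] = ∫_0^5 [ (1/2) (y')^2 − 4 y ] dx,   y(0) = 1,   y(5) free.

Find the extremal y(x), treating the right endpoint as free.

The Lagrangian L = (1/2) (y')^2 − 4 y gives
    ∂L/∂y = −4,   ∂L/∂y' = y'.
Euler-Lagrange: d/dx(y') − (−4) = 0, i.e. y'' + 4 = 0, so
    y(x) = −(4/2) x^2 + C1 x + C2.
Fixed left endpoint y(0) = 1 ⇒ C2 = 1.
The right endpoint x = 5 is free, so the natural (transversality) condition is ∂L/∂y' |_{x=5} = 0, i.e. y'(5) = 0.
Compute y'(x) = −4 x + C1, so y'(5) = −20 + C1 = 0 ⇒ C1 = 20.
Therefore the extremal is
    y(x) = −2 x^2 + 20 x + 1.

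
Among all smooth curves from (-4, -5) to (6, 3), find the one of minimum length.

Arc-length functional: J[y] = ∫ sqrt(1 + (y')^2) dx.
Lagrangian L = sqrt(1 + (y')^2) has no explicit y dependence, so ∂L/∂y = 0 and the Euler-Lagrange equation gives
    d/dx( y' / sqrt(1 + (y')^2) ) = 0  ⇒  y' / sqrt(1 + (y')^2) = const.
Hence y' is constant, so y(x) is affine.
Fitting the endpoints (-4, -5) and (6, 3):
    slope m = (3 − (-5)) / (6 − (-4)) = 4/5,
    intercept c = (-5) − m·(-4) = -9/5.
Extremal: y(x) = (4/5) x - 9/5.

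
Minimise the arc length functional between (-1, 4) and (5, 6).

Arc-length functional: J[y] = ∫ sqrt(1 + (y')^2) dx.
Lagrangian L = sqrt(1 + (y')^2) has no explicit y dependence, so ∂L/∂y = 0 and the Euler-Lagrange equation gives
    d/dx( y' / sqrt(1 + (y')^2) ) = 0  ⇒  y' / sqrt(1 + (y')^2) = const.
Hence y' is constant, so y(x) is affine.
Fitting the endpoints (-1, 4) and (5, 6):
    slope m = (6 − 4) / (5 − (-1)) = 1/3,
    intercept c = 4 − m·(-1) = 13/3.
Extremal: y(x) = (1/3) x + 13/3.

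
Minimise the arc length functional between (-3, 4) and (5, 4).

Arc-length functional: J[y] = ∫ sqrt(1 + (y')^2) dx.
Lagrangian L = sqrt(1 + (y')^2) has no explicit y dependence, so ∂L/∂y = 0 and the Euler-Lagrange equation gives
    d/dx( y' / sqrt(1 + (y')^2) ) = 0  ⇒  y' / sqrt(1 + (y')^2) = const.
Hence y' is constant, so y(x) is affine.
Fitting the endpoints (-3, 4) and (5, 4):
    slope m = (4 − 4) / (5 − (-3)) = 0,
    intercept c = 4 − m·(-3) = 4.
Extremal: y(x) = 4.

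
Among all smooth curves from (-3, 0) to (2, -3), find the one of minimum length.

Arc-length functional: J[y] = ∫ sqrt(1 + (y')^2) dx.
Lagrangian L = sqrt(1 + (y')^2) has no explicit y dependence, so ∂L/∂y = 0 and the Euler-Lagrange equation gives
    d/dx( y' / sqrt(1 + (y')^2) ) = 0  ⇒  y' / sqrt(1 + (y')^2) = const.
Hence y' is constant, so y(x) is affine.
Fitting the endpoints (-3, 0) and (2, -3):
    slope m = ((-3) − 0) / (2 − (-3)) = -3/5,
    intercept c = 0 − m·(-3) = -9/5.
Extremal: y(x) = (-3/5) x - 9/5.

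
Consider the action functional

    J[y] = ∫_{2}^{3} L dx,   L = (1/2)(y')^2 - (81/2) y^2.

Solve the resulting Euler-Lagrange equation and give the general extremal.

The Lagrangian is L = (1/2)(y')^2 - (81/2) y^2.
∂L/∂y = -81y.
∂L/∂y' = y'.
The Euler-Lagrange equation d/dx(∂L/∂y') − ∂L/∂y = 0 becomes:
    y'' + 81 y = 0
General solution: y(x) = A sin(9x) + B cos(9x), where A and B are arbitrary constants fixed by the endpoint conditions.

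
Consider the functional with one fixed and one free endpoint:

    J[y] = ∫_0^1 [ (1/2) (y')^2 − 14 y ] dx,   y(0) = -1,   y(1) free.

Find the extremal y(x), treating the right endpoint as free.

The Lagrangian L = (1/2) (y')^2 − 14 y gives
    ∂L/∂y = −14,   ∂L/∂y' = y'.
Euler-Lagrange: d/dx(y') − (−14) = 0, i.e. y'' + 14 = 0, so
    y(x) = −(14/2) x^2 + C1 x + C2.
Fixed left endpoint y(0) = -1 ⇒ C2 = -1.
The right endpoint x = 1 is free, so the natural (transversality) condition is ∂L/∂y' |_{x=1} = 0, i.e. y'(1) = 0.
Compute y'(x) = −14 x + C1, so y'(1) = −14 + C1 = 0 ⇒ C1 = 14.
Therefore the extremal is
    y(x) = −7 x^2 + 14 x − 1.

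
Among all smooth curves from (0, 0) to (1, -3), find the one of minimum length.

Arc-length functional: J[y] = ∫ sqrt(1 + (y')^2) dx.
Lagrangian L = sqrt(1 + (y')^2) has no explicit y dependence, so ∂L/∂y = 0 and the Euler-Lagrange equation gives
    d/dx( y' / sqrt(1 + (y')^2) ) = 0  ⇒  y' / sqrt(1 + (y')^2) = const.
Hence y' is constant, so y(x) is affine.
Fitting the endpoints (0, 0) and (1, -3):
    slope m = ((-3) − 0) / (1 − 0) = -3,
    intercept c = 0 − m·0 = 0.
Extremal: y(x) = -3 x.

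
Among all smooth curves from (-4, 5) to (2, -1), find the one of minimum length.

Arc-length functional: J[y] = ∫ sqrt(1 + (y')^2) dx.
Lagrangian L = sqrt(1 + (y')^2) has no explicit y dependence, so ∂L/∂y = 0 and the Euler-Lagrange equation gives
    d/dx( y' / sqrt(1 + (y')^2) ) = 0  ⇒  y' / sqrt(1 + (y')^2) = const.
Hence y' is constant, so y(x) is affine.
Fitting the endpoints (-4, 5) and (2, -1):
    slope m = ((-1) − 5) / (2 − (-4)) = -1,
    intercept c = 5 − m·(-4) = 1.
Extremal: y(x) = -x + 1.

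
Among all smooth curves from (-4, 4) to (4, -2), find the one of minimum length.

Arc-length functional: J[y] = ∫ sqrt(1 + (y')^2) dx.
Lagrangian L = sqrt(1 + (y')^2) has no explicit y dependence, so ∂L/∂y = 0 and the Euler-Lagrange equation gives
    d/dx( y' / sqrt(1 + (y')^2) ) = 0  ⇒  y' / sqrt(1 + (y')^2) = const.
Hence y' is constant, so y(x) is affine.
Fitting the endpoints (-4, 4) and (4, -2):
    slope m = ((-2) − 4) / (4 − (-4)) = -3/4,
    intercept c = 4 − m·(-4) = 1.
Extremal: y(x) = (-3/4) x + 1.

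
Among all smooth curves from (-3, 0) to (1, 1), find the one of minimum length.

Arc-length functional: J[y] = ∫ sqrt(1 + (y')^2) dx.
Lagrangian L = sqrt(1 + (y')^2) has no explicit y dependence, so ∂L/∂y = 0 and the Euler-Lagrange equation gives
    d/dx( y' / sqrt(1 + (y')^2) ) = 0  ⇒  y' / sqrt(1 + (y')^2) = const.
Hence y' is constant, so y(x) is affine.
Fitting the endpoints (-3, 0) and (1, 1):
    slope m = (1 − 0) / (1 − (-3)) = 1/4,
    intercept c = 0 − m·(-3) = 3/4.
Extremal: y(x) = (1/4) x + 3/4.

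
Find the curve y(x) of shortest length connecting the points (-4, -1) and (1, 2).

Arc-length functional: J[y] = ∫ sqrt(1 + (y')^2) dx.
Lagrangian L = sqrt(1 + (y')^2) has no explicit y dependence, so ∂L/∂y = 0 and the Euler-Lagrange equation gives
    d/dx( y' / sqrt(1 + (y')^2) ) = 0  ⇒  y' / sqrt(1 + (y')^2) = const.
Hence y' is constant, so y(x) is affine.
Fitting the endpoints (-4, -1) and (1, 2):
    slope m = (2 − (-1)) / (1 − (-4)) = 3/5,
    intercept c = (-1) − m·(-4) = 7/5.
Extremal: y(x) = (3/5) x + 7/5.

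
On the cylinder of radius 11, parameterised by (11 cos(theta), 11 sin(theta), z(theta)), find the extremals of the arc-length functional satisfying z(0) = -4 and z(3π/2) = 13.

Parameterise the cylinder of radius R = 11 as
    r(θ) = (11 cos θ, 11 sin θ, z(θ)).
The arc-length element is
    ds = sqrt(121 + (dz/dθ)^2) dθ,
so the Lagrangian is L = sqrt(121 + z'^2).
L depends on z' only, not on z or θ, so ∂L/∂z = 0 and
    ∂L/∂z' = z' / sqrt(121 + z'^2).
The Euler-Lagrange equation gives
    d/dθ( z' / sqrt(121 + z'^2) ) = 0,
so z' is constant. Integrating once:
    z(θ) = a θ + b,
a helix on the cylinder (a straight line when the cylinder is unrolled). The constants a, b are determined by the endpoint conditions.
With endpoint conditions z(0) = -4 and z(3π/2) = 13: from z(0) = b we get b = -4, and a·3π/2 + -4 = 13 gives a = 34/(3π), so
    z(θ) = (34/(3π)) θ − 4.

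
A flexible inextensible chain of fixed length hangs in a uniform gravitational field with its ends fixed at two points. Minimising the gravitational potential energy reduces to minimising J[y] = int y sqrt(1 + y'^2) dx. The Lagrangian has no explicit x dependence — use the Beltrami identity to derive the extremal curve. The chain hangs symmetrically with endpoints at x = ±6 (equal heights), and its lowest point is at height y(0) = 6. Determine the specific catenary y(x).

The Lagrangian L(y, y') = y sqrt(1 + y'^2) has no explicit x dependence, so the Beltrami identity applies:
    L − y' ∂L/∂y' = C.
Compute ∂L/∂y' = y · y' / sqrt(1 + y'^2). Then
    L − y' ∂L/∂y'
    = y sqrt(1 + y'^2) − y · y'^2 / sqrt(1 + y'^2)
    = y (1 + y'^2 − y'^2) / sqrt(1 + y'^2)
    = y / sqrt(1 + y'^2) = C.
Squaring gives y^2 = C^2 (1 + y'^2), i.e.
    y'^2 = y^2 / C^2 − 1.
Separating variables,
    dy / sqrt(y^2 − C^2) = dx / C,
and integrating gives arccosh(y / C) = (x − a)/C, so
    y(x) = C cosh((x − a)/C),
the catenary. The constants C and a are fixed by the two endpoint conditions (and, for the hanging-chain problem, the length constraint selects C).
Now fit the given data. The endpoints x = ±6 are symmetric at equal height, so the catenary is even about its minimum: a = 0 and y(x) = C cosh(x/C). The lowest point is y(0) = C cosh(0) = C, and we are told y(0) = 6, so C = 6. Therefore
    y(x) = 6 cosh(x/6),
and at the endpoints
    y(±6) = 6 cosh(6/6).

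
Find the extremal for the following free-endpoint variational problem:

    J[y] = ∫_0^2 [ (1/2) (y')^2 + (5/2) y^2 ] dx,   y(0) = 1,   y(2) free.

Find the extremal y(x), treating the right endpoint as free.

The Lagrangian L = (1/2) (y')^2 + (5/2) y^2 gives
    ∂L/∂y = 5 y,   ∂L/∂y' = y'.
Euler-Lagrange: y'' − 5 y = 0.
With k = sqrt(5), the general solution is
    y(x) = A cosh(sqrt(5) x) + B sinh(sqrt(5) x).
Fixed left endpoint y(0) = 1 ⇒ A = 1.
The right endpoint x = 2 is free, so the natural (transversality) condition is ∂L/∂y' |_{x=2} = 0, i.e. y'(2) = 0.
Compute y'(x) = A k sinh(k x) + B k cosh(k x), so
    y'(2) = A k sinh(k·2) + B k cosh(k·2) = 0
    ⇒ B = −A tanh(k·2) = − tanh(sqrt(5)·2).
Therefore the extremal is
    y(x) = cosh(sqrt(5) x) − tanh(sqrt(5)·2) sinh(sqrt(5) x).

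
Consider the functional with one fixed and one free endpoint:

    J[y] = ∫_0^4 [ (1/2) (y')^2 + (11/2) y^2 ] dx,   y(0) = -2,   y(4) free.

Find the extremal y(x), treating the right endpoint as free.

The Lagrangian L = (1/2) (y')^2 + (11/2) y^2 gives
    ∂L/∂y = 11 y,   ∂L/∂y' = y'.
Euler-Lagrange: y'' − 11 y = 0.
With k = sqrt(11), the general solution is
    y(x) = A cosh(sqrt(11) x) + B sinh(sqrt(11) x).
Fixed left endpoint y(0) = -2 ⇒ A = -2.
The right endpoint x = 4 is free, so the natural (transversality) condition is ∂L/∂y' |_{x=4} = 0, i.e. y'(4) = 0.
Compute y'(x) = A k sinh(k x) + B k cosh(k x), so
    y'(4) = A k sinh(k·4) + B k cosh(k·4) = 0
    ⇒ B = −A tanh(k·4) = 2 tanh(sqrt(11)·4).
Therefore the extremal is
    y(x) = −2 cosh(sqrt(11) x) + 2 tanh(sqrt(11)·4) sinh(sqrt(11) x).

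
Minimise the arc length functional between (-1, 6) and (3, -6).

Arc-length functional: J[y] = ∫ sqrt(1 + (y')^2) dx.
Lagrangian L = sqrt(1 + (y')^2) has no explicit y dependence, so ∂L/∂y = 0 and the Euler-Lagrange equation gives
    d/dx( y' / sqrt(1 + (y')^2) ) = 0  ⇒  y' / sqrt(1 + (y')^2) = const.
Hence y' is constant, so y(x) is affine.
Fitting the endpoints (-1, 6) and (3, -6):
    slope m = ((-6) − 6) / (3 − (-1)) = -3,
    intercept c = 6 − m·(-1) = 3.
Extremal: y(x) = -3 x + 3.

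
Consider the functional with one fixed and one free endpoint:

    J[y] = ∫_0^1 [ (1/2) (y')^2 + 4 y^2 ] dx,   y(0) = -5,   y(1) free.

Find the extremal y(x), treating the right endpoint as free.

The Lagrangian L = (1/2) (y')^2 + 4 y^2 gives
    ∂L/∂y = 8 y,   ∂L/∂y' = y'.
Euler-Lagrange: y'' − 8 y = 0.
With k = sqrt(8), the general solution is
    y(x) = A cosh(sqrt(8) x) + B sinh(sqrt(8) x).
Fixed left endpoint y(0) = -5 ⇒ A = -5.
The right endpoint x = 1 is free, so the natural (transversality) condition is ∂L/∂y' |_{x=1} = 0, i.e. y'(1) = 0.
Compute y'(x) = A k sinh(k x) + B k cosh(k x), so
    y'(1) = A k sinh(k·1) + B k cosh(k·1) = 0
    ⇒ B = −A tanh(k·1) = 5 tanh(sqrt(8)·1).
Therefore the extremal is
    y(x) = −5 cosh(sqrt(8) x) + 5 tanh(sqrt(8)·1) sinh(sqrt(8) x).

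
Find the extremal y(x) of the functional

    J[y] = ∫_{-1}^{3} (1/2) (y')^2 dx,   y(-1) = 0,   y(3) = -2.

The Lagrangian is L = (1/2) (y')^2.
Compute ∂L/∂y = 0, ∂L/∂y' = y'.
The Euler-Lagrange equation d/dx(∂L/∂y') − ∂L/∂y = 0 reduces to
    y'' = 0.
Its general solution is
    y(x) = A x + B,
with A, B fixed by the endpoint conditions.
Applying the endpoint conditions y(-1) = 0 and y(3) = -2: solve A·-1 + B = 0 and A·3 + B = -2. Subtracting gives A(3 − -1) = -2 − 0, so A = -1/2, and B = 0 − A·-1 = -1/2. Therefore
    y(x) = (-1/2) x - 1/2.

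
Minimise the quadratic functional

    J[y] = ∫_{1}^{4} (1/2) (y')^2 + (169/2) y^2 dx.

The Lagrangian is L = (1/2) (y')^2 + (169/2) y^2.
Compute ∂L/∂y = 169y, ∂L/∂y' = y'.
The Euler-Lagrange equation d/dx(∂L/∂y') − ∂L/∂y = 0 reduces to
    y'' − 169 y = 0.
Its general solution is
    y(x) = A e^(13x) + B e^(−13x),
with A, B fixed by the endpoint conditions.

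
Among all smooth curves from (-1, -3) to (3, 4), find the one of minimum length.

Arc-length functional: J[y] = ∫ sqrt(1 + (y')^2) dx.
Lagrangian L = sqrt(1 + (y')^2) has no explicit y dependence, so ∂L/∂y = 0 and the Euler-Lagrange equation gives
    d/dx( y' / sqrt(1 + (y')^2) ) = 0  ⇒  y' / sqrt(1 + (y')^2) = const.
Hence y' is constant, so y(x) is affine.
Fitting the endpoints (-1, -3) and (3, 4):
    slope m = (4 − (-3)) / (3 − (-1)) = 7/4,
    intercept c = (-3) − m·(-1) = -5/4.
Extremal: y(x) = (7/4) x - 5/4.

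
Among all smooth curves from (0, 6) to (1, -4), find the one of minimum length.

Arc-length functional: J[y] = ∫ sqrt(1 + (y')^2) dx.
Lagrangian L = sqrt(1 + (y')^2) has no explicit y dependence, so ∂L/∂y = 0 and the Euler-Lagrange equation gives
    d/dx( y' / sqrt(1 + (y')^2) ) = 0  ⇒  y' / sqrt(1 + (y')^2) = const.
Hence y' is constant, so y(x) is affine.
Fitting the endpoints (0, 6) and (1, -4):
    slope m = ((-4) − 6) / (1 − 0) = -10,
    intercept c = 6 − m·0 = 6.
Extremal: y(x) = -10 x + 6.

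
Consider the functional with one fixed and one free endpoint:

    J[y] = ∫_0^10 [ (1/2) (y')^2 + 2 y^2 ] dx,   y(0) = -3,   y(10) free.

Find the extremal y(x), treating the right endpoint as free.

The Lagrangian L = (1/2) (y')^2 + 2 y^2 gives
    ∂L/∂y = 4 y,   ∂L/∂y' = y'.
Euler-Lagrange: y'' − 4 y = 0.
With k = 2, the general solution is
    y(x) = A cosh(2 x) + B sinh(2 x).
Fixed left endpoint y(0) = -3 ⇒ A = -3.
The right endpoint x = 10 is free, so the natural (transversality) condition is ∂L/∂y' |_{x=10} = 0, i.e. y'(10) = 0.
Compute y'(x) = A k sinh(k x) + B k cosh(k x), so
    y'(10) = A k sinh(k·10) + B k cosh(k·10) = 0
    ⇒ B = −A tanh(k·10) = 3 tanh(2·10).
Therefore the extremal is
    y(x) = −3 cosh(2 x) + 3 tanh(2·10) sinh(2 x).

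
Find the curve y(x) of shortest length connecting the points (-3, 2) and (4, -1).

Arc-length functional: J[y] = ∫ sqrt(1 + (y')^2) dx.
Lagrangian L = sqrt(1 + (y')^2) has no explicit y dependence, so ∂L/∂y = 0 and the Euler-Lagrange equation gives
    d/dx( y' / sqrt(1 + (y')^2) ) = 0  ⇒  y' / sqrt(1 + (y')^2) = const.
Hence y' is constant, so y(x) is affine.
Fitting the endpoints (-3, 2) and (4, -1):
    slope m = ((-1) − 2) / (4 − (-3)) = -3/7,
    intercept c = 2 − m·(-3) = 5/7.
Extremal: y(x) = (-3/7) x + 5/7.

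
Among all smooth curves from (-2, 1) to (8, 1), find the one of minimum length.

Arc-length functional: J[y] = ∫ sqrt(1 + (y')^2) dx.
Lagrangian L = sqrt(1 + (y')^2) has no explicit y dependence, so ∂L/∂y = 0 and the Euler-Lagrange equation gives
    d/dx( y' / sqrt(1 + (y')^2) ) = 0  ⇒  y' / sqrt(1 + (y')^2) = const.
Hence y' is constant, so y(x) is affine.
Fitting the endpoints (-2, 1) and (8, 1):
    slope m = (1 − 1) / (8 − (-2)) = 0,
    intercept c = 1 − m·(-2) = 1.
Extremal: y(x) = 1.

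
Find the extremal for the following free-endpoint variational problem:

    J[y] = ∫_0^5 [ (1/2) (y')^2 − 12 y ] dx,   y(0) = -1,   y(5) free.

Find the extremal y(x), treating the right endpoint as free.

The Lagrangian L = (1/2) (y')^2 − 12 y gives
    ∂L/∂y = −12,   ∂L/∂y' = y'.
Euler-Lagrange: d/dx(y') − (−12) = 0, i.e. y'' + 12 = 0, so
    y(x) = −(12/2) x^2 + C1 x + C2.
Fixed left endpoint y(0) = -1 ⇒ C2 = -1.
The right endpoint x = 5 is free, so the natural (transversality) condition is ∂L/∂y' |_{x=5} = 0, i.e. y'(5) = 0.
Compute y'(x) = −12 x + C1, so y'(5) = −60 + C1 = 0 ⇒ C1 = 60.
Therefore the extremal is
    y(x) = −6 x^2 + 60 x − 1.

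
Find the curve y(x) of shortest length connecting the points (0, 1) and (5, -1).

Arc-length functional: J[y] = ∫ sqrt(1 + (y')^2) dx.
Lagrangian L = sqrt(1 + (y')^2) has no explicit y dependence, so ∂L/∂y = 0 and the Euler-Lagrange equation gives
    d/dx( y' / sqrt(1 + (y')^2) ) = 0  ⇒  y' / sqrt(1 + (y')^2) = const.
Hence y' is constant, so y(x) is affine.
Fitting the endpoints (0, 1) and (5, -1):
    slope m = ((-1) − 1) / (5 − 0) = -2/5,
    intercept c = 1 − m·0 = 1.
Extremal: y(x) = (-2/5) x + 1.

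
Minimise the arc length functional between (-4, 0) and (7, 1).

Arc-length functional: J[y] = ∫ sqrt(1 + (y')^2) dx.
Lagrangian L = sqrt(1 + (y')^2) has no explicit y dependence, so ∂L/∂y = 0 and the Euler-Lagrange equation gives
    d/dx( y' / sqrt(1 + (y')^2) ) = 0  ⇒  y' / sqrt(1 + (y')^2) = const.
Hence y' is constant, so y(x) is affine.
Fitting the endpoints (-4, 0) and (7, 1):
    slope m = (1 − 0) / (7 − (-4)) = 1/11,
    intercept c = 0 − m·(-4) = 4/11.
Extremal: y(x) = (1/11) x + 4/11.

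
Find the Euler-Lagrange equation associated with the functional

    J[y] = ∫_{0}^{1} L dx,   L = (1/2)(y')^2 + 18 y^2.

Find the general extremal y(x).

The Lagrangian is L = (1/2)(y')^2 + 18 y^2.
∂L/∂y = 36y.
∂L/∂y' = y'.
The Euler-Lagrange equation d/dx(∂L/∂y') − ∂L/∂y = 0 becomes:
    y'' - 36 y = 0
General solution: y(x) = A e^(6x) + B e^(-6x), where A and B are arbitrary constants fixed by the endpoint conditions.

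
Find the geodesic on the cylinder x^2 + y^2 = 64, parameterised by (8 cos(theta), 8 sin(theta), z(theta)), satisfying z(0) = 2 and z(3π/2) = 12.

Parameterise the cylinder of radius R = 8 as
    r(θ) = (8 cos θ, 8 sin θ, z(θ)).
The arc-length element is
    ds = sqrt(64 + (dz/dθ)^2) dθ,
so the Lagrangian is L = sqrt(64 + z'^2).
L depends on z' only, not on z or θ, so ∂L/∂z = 0 and
    ∂L/∂z' = z' / sqrt(64 + z'^2).
The Euler-Lagrange equation gives
    d/dθ( z' / sqrt(64 + z'^2) ) = 0,
so z' is constant. Integrating once:
    z(θ) = a θ + b,
a helix on the cylinder (a straight line when the cylinder is unrolled). The constants a, b are determined by the endpoint conditions.
With endpoint conditions z(0) = 2 and z(3π/2) = 12: from z(0) = b we get b = 2, and a·3π/2 + 2 = 12 gives a = 20/(3π), so
    z(θ) = (20/(3π)) θ + 2.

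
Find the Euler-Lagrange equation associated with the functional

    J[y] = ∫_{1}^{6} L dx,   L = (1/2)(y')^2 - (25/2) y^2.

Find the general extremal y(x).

The Lagrangian is L = (1/2)(y')^2 - (25/2) y^2.
∂L/∂y = -25y.
∂L/∂y' = y'.
The Euler-Lagrange equation d/dx(∂L/∂y') − ∂L/∂y = 0 becomes:
    y'' + 25 y = 0
General solution: y(x) = A sin(5x) + B cos(5x), where A and B are arbitrary constants fixed by the endpoint conditions.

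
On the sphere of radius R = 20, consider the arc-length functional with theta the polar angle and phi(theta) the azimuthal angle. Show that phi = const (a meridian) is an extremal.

On the sphere of radius R = 20 with spherical coordinates (θ, φ), the induced metric is
    ds^2 = 400(dθ^2 + sin^2(θ) dφ^2).
Using θ as the parameter, the arc-length functional becomes
    J[φ] = ∫ 20 sqrt(1 + sin^2(θ) (dφ/dθ)^2) dθ.
So L = 20 sqrt(1 + sin^2(θ) φ'^2). Compute
    ∂L/∂φ = 0  (L has no explicit φ dependence),
    ∂L/∂φ' = 20 sin^2(θ) φ' / sqrt(1 + sin^2(θ) φ'^2).
For the candidate φ(θ) = c (constant), φ' = 0, so ∂L/∂φ' evaluated along the candidate vanishes, and ∂L/∂φ is identically zero. Hence
    d/dθ(∂L/∂φ') − ∂L/∂φ = 0
is satisfied. Therefore meridians φ = const are extremals of arc length — they are geodesics on the sphere.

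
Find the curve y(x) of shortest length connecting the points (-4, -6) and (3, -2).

Arc-length functional: J[y] = ∫ sqrt(1 + (y')^2) dx.
Lagrangian L = sqrt(1 + (y')^2) has no explicit y dependence, so ∂L/∂y = 0 and the Euler-Lagrange equation gives
    d/dx( y' / sqrt(1 + (y')^2) ) = 0  ⇒  y' / sqrt(1 + (y')^2) = const.
Hence y' is constant, so y(x) is affine.
Fitting the endpoints (-4, -6) and (3, -2):
    slope m = ((-2) − (-6)) / (3 − (-4)) = 4/7,
    intercept c = (-6) − m·(-4) = -26/7.
Extremal: y(x) = (4/7) x - 26/7.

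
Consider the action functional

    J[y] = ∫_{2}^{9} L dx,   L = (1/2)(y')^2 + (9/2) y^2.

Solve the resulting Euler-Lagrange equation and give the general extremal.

The Lagrangian is L = (1/2)(y')^2 + (9/2) y^2.
∂L/∂y = 9y.
∂L/∂y' = y'.
The Euler-Lagrange equation d/dx(∂L/∂y') − ∂L/∂y = 0 becomes:
    y'' - 9 y = 0
General solution: y(x) = A e^(3x) + B e^(-3x), where A and B are arbitrary constants fixed by the endpoint conditions.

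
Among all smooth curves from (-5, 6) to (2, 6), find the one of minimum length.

Arc-length functional: J[y] = ∫ sqrt(1 + (y')^2) dx.
Lagrangian L = sqrt(1 + (y')^2) has no explicit y dependence, so ∂L/∂y = 0 and the Euler-Lagrange equation gives
    d/dx( y' / sqrt(1 + (y')^2) ) = 0  ⇒  y' / sqrt(1 + (y')^2) = const.
Hence y' is constant, so y(x) is affine.
Fitting the endpoints (-5, 6) and (2, 6):
    slope m = (6 − 6) / (2 − (-5)) = 0,
    intercept c = 6 − m·(-5) = 6.
Extremal: y(x) = 6.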